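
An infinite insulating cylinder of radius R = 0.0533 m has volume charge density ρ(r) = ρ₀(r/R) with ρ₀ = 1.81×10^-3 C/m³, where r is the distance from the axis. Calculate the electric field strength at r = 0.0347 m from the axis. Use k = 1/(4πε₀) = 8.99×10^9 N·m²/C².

By cylindrical symmetry E is radial; use a coaxial Gaussian cylinder of radius 0.0347 m and length L (r < R).
λ_enc = ∫₀^r ρ(r')·2πr' dr' = (2πρ₀/R)·r^3/3 = 2.972e-6 C/m.
Since E is radial and uniform over the curved surface, Φ = E·2πrL = Q_enc/ε₀ = λ_enc L/ε₀.
E = 2k|λ_enc|/r = 2(8.99×10^9)(2.972e-6)/(0.0347) = 1.54×10^6 N/C.

|E| = 1.54e6 V/m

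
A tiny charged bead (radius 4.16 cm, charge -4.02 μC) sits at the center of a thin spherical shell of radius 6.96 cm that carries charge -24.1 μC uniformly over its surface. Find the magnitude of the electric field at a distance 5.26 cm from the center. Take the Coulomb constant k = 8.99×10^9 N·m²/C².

By spherical symmetry E is radial; choose a Gaussian sphere of radius r = 5.26 cm (between the bodies, 4.16 cm < r < 6.96 cm).
The shell at 6.96 cm lies outside the Gaussian surface, so Q_enc = -4.02 μC = -4.02e-6 C.
Since E is radial and uniform over the Gaussian sphere, Φ = E·4πr² = Q_enc/ε₀.
E = k|Q_enc|/r² = (8.99×10^9)(4.02×10^-6)/(0.0526)² = 1.31×10^7 N/C.

E = 1.31×10^7 N/C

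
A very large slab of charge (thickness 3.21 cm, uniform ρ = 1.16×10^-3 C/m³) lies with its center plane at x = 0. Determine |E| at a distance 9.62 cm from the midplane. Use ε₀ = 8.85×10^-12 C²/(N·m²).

The point |x| = 9.62 cm lies outside the slab (half-thickness 0.01605 m). A symmetric pillbox spanning the full slab encloses Q_enc = ρ·d·A.
Flux = 2EA ⇒ E = |ρ|d/(2ε₀), independent of distance outside.
E = (1.16e-3)(0.0321)/(2·8.85×10^-12) = 2.10×10^6 N/C.

E ≈ 2.10×10^6 N/C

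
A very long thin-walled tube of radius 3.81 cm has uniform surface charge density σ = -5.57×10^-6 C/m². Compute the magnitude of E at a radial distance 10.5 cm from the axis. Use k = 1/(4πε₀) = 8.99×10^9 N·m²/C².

Take a coaxial cylindrical Gaussian surface of radius r = 10.5 cm and length L (r > 3.81 cm).
The whole shell is enclosed: λ_enc = σ·2πR = (-5.57×10^-6)·2π·(0.0381) = -1.333e-6 C/m.
Applying ∮E·dA = Q_enc/ε₀ with the end caps contributing no flux:
E = 2k|λ_enc|/r = 2(8.99×10^9)(1.333×10^-6)/(0.105) = 2.28e5 N/C.

|E| = 2.28×10^5 N/C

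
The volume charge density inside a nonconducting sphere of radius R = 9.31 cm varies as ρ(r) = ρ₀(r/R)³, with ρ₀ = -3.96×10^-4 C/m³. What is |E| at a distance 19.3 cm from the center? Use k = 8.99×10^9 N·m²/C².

Use a concentric Gaussian sphere at r = 19.3 cm (r > R, all charge enclosed).
Q_enc = 4π ∫₀^R ρ₀(r'/R)^3 r'² dr' = 4πρ₀R³/6 = -6.693×10^-7 C.
Gauss's law: E·4πr² = Q_enc/ε₀.
E = k|Q_enc|/r² = (8.99×10^9)(6.693×10^-7)/(0.193)² = 1.62×10^5 N/C.

E = 1.62×10^5 N/C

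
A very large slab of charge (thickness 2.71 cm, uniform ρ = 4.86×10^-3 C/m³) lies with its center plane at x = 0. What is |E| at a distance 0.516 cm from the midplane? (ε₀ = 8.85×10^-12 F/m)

By symmetry E is perpendicular to the slab. A Gaussian pillbox from −0.516 cm to +0.516 cm (face area A) lies entirely within the slab.
Q_enc = ρ·(2x)·A and flux = 2EA, so 2EA = 2ρxA/ε₀ ⇒ E = |ρ|x/ε₀.
E = (4.86×10^-3)(0.00516)/(8.85×10^-12) = 2.83e6 N/C.

|E| = 2.83×10^6 V/m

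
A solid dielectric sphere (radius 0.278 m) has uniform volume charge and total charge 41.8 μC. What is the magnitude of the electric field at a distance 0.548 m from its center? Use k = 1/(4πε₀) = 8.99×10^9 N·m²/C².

Use a concentric Gaussian sphere at r = 0.548 m (r > R, so the entire charge is enclosed).
Q_enc = 41.8 μC = 4.18×10^-5 C.
Gauss's law: E·4πr² = Q_enc/ε₀.
E = k|Q_enc|/r² = (8.99×10^9)(4.18×10^-5)/(0.548)² = 1.25e6 N/C.

E ≈ 1.25×10^6 N/C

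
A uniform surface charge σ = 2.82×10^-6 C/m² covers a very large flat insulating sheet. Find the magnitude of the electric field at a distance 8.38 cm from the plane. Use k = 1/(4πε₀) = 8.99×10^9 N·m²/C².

1.59×10^5 V/m

Choose a cylindrical pillbox piercing the sheet, end faces (area A) parallel to it.
Only the two end caps contribute flux: Φ = 2EA. With Q_enc = σA, Gauss's law gives E = |σ|/(2ε₀).
E = 2πk|σ| = 2π(8.99×10^9)(2.82×10^-6) = 1.59×10^5 N/C.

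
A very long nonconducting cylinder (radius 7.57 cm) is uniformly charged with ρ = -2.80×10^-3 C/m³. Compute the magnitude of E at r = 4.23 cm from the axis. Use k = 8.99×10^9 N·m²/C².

Coaxial Gaussian cylinder, radius r = 4.23 cm, length L (r < R).
Enclosed charge per unit length: λ_enc = ρ·πr² = (-2.80e-3)π(0.0423)² = -1.574e-5 C/m.
Since E is radial and uniform over the curved surface, Φ = E·2πrL = Q_enc/ε₀ = λ_enc L/ε₀.
E = 2k|λ_enc|/r = 2(8.99×10^9)(1.574×10^-5)/(0.0423) = 6.69×10^6 N/C.

|E| = 6.69×10^6 V/m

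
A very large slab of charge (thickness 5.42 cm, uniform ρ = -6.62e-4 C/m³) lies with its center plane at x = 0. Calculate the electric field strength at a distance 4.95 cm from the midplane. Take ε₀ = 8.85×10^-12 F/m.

2.03×10^6 N/C

The point |x| = 4.95 cm lies outside the slab (half-thickness 0.0271 m). A symmetric pillbox spanning the full slab encloses Q_enc = ρ·d·A.
Flux = 2EA ⇒ E = |ρ|d/(2ε₀), independent of distance outside.
E = (6.62×10^-4)(0.0542)/(2·8.85×10^-12) = 2.03e6 N/C.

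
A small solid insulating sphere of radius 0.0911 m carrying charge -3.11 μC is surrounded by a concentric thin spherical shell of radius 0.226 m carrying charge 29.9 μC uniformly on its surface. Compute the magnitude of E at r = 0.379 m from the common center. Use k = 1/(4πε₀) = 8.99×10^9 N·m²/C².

Use a concentric Gaussian sphere at r = 0.379 m (r > 0.226 m, enclosing both).
Q_enc = (-3.11 μC) + (29.9 μC) = 2.679×10^-5 C.
Since E is radial and uniform over the Gaussian sphere, Φ = E·4πr² = Q_enc/ε₀.
E = k|Q_enc|/r² = (8.99×10^9)(2.679e-5)/(0.379)² = 1.68×10^6 N/C.

|E| ≈ 1.68×10^6 N/C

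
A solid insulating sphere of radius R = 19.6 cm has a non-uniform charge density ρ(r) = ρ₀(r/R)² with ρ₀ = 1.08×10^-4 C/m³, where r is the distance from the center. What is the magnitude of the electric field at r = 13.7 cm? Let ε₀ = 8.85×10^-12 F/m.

1.63×10^5 N/C

Symmetry ⇒ E = E(r) r̂. Gaussian sphere of radius r = 13.7 cm (r < R).
Integrate the density: Q_enc = 4π ∫₀^r ρ₀(r'/R)^2 r'² dr' = 4πρ₀ r^5/(5·R²) = 3.41×10^-7 C.
Since E is radial and uniform over the Gaussian sphere, Φ = E·4πr² = Q_enc/ε₀.
E = |Q_enc|/(4πε₀r²) = (3.41e-7)/(4π·8.85×10^-12·(0.137)²) = 1.63×10^5 N/C.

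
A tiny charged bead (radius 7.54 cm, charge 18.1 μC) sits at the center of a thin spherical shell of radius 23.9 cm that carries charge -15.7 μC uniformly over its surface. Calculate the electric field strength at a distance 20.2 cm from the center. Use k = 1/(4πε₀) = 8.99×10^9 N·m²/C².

|E| = 3.99×10^6 N/C

Take a concentric spherical Gaussian surface of radius r = 20.2 cm (between the bodies, 7.54 cm < r < 23.9 cm).
The shell at 23.9 cm lies outside the Gaussian surface, so Q_enc = 18.1 μC = 1.81×10^-5 C.
By Gauss's law, ∮E·dA = E·4πr² = Q_enc/ε₀.
E = k|Q_enc|/r² = (8.99×10^9)(1.81×10^-5)/(0.202)² = 3.99×10^6 N/C.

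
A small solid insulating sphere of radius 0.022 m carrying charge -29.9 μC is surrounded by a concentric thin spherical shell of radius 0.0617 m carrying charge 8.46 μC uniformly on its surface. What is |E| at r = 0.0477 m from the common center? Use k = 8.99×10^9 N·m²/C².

|E| ≈ 1.18×10^8 N/C

Use a concentric Gaussian sphere at r = 0.0477 m (between the bodies, 0.022 m < r < 0.0617 m).
The shell at 0.0617 m lies outside the Gaussian surface, so Q_enc = -29.9 μC = -2.99×10^-5 C.
Gauss's law: E·4πr² = Q_enc/ε₀.
E = k|Q_enc|/r² = (8.99×10^9)(2.99×10^-5)/(0.0477)² = 1.18×10^8 N/C.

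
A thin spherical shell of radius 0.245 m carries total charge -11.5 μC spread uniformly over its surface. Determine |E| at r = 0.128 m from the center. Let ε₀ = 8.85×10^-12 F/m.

E = 0

By spherical symmetry E is radial; choose a Gaussian sphere of radius r = 0.128 m (inside the shell, r < 0.245 m).
All the charge is outside the Gaussian surface: Q_enc = 0, hence E = 0 everywhere inside the shell.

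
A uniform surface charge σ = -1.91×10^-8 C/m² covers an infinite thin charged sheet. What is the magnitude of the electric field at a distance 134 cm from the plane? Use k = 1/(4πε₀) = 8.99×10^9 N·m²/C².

|E| = 1.08e3 N/C

By planar symmetry E is perpendicular to the sheet and uniform; use a Gaussian pillbox with flat faces of area A on each side of the sheet.
Flux Φ = 2EA and Q_enc = σA, so 2EA = σA/ε₀ ⇒ E = |σ|/(2ε₀), independent of distance.
E = 2πk|σ| = 2π(8.99×10^9)(1.91×10^-8) = 1.08×10^3 N/C.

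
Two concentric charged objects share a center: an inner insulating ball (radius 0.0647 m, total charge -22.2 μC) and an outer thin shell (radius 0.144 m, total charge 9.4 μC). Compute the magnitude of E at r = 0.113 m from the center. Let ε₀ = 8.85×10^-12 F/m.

E = 1.56e7 N/C

Take a concentric spherical Gaussian surface of radius r = 0.113 m (between the bodies, 0.0647 m < r < 0.144 m).
Only the inner charge is enclosed; the outer shell contributes nothing inside itself. Q_enc = -22.2 μC = -2.22×10^-5 C.
Since E is radial and uniform over the Gaussian sphere, Φ = E·4πr² = Q_enc/ε₀.
E = |Q_enc|/(4πε₀r²) = (2.22e-5)/(4π·8.85×10^-12·(0.113)²) = 1.56×10^7 N/C.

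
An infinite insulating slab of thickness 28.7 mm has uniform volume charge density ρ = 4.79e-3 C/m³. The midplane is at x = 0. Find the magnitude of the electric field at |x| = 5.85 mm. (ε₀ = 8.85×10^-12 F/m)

3.17×10^6 V/m

By symmetry E is perpendicular to the slab. A Gaussian pillbox from −5.85 mm to +5.85 mm (face area A) lies entirely within the slab.
Q_enc = ρ·(2x)·A and flux = 2EA, so 2EA = 2ρxA/ε₀ ⇒ E = |ρ|x/ε₀.
E = (4.79×10^-3)(0.00585)/(8.85×10^-12) = 3.17e6 N/C.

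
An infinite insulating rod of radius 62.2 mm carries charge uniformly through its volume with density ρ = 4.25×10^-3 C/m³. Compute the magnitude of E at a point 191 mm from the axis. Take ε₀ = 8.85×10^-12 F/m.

Choose a coaxial cylinder of radius r = 191 mm (arbitrary length L) as the Gaussian surface (r > 62.2 mm, full cross-section enclosed).
λ_enc = ρ·πR² = (4.25×10^-3)π(0.0622)² = 5.166×10^-5 C/m.
Applying ∮E·dA = Q_enc/ε₀ with the end caps contributing no flux:
E = |λ_enc|/(2πε₀r) = (5.166×10^-5)/(2π·8.85×10^-12·0.191) = 4.86×10^6 N/C.

E = 4.86e6 V/m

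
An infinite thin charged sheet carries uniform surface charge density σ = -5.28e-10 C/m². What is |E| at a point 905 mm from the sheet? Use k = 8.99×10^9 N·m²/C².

E ≈ 29.8 V/m

By planar symmetry E is perpendicular to the sheet and uniform; use a Gaussian pillbox with flat faces of area A on each side of the sheet.
Flux Φ = 2EA and Q_enc = σA, so 2EA = σA/ε₀ ⇒ E = |σ|/(2ε₀), independent of distance.
E = 2πk|σ| = 2π(8.99×10^9)(5.28e-10) = 29.8 N/C.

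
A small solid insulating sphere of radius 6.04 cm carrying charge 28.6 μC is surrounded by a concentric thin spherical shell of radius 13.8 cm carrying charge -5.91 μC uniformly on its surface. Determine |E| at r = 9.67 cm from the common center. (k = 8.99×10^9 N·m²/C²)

E = 2.75e7 V/m

Symmetry ⇒ E = E(r) r̂. Gaussian sphere of radius r = 9.67 cm (between the bodies, 6.04 cm < r < 13.8 cm).
The shell at 13.8 cm lies outside the Gaussian surface, so Q_enc = 28.6 μC = 2.86e-5 C.
Since E is radial and uniform over the Gaussian sphere, Φ = E·4πr² = Q_enc/ε₀.
E = k|Q_enc|/r² = (8.99×10^9)(2.86e-5)/(0.0967)² = 2.75×10^7 N/C.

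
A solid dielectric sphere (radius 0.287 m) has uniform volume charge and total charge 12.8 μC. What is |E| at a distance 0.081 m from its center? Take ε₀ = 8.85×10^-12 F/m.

Symmetry ⇒ E = E(r) r̂. Gaussian sphere of radius r = 0.081 m (r < R).
For a uniform sphere the enclosed fraction is (r/R)³, so Q_enc = (12.8 μC)(0.081/0.287)³ = 2.878×10^-7 C.
By Gauss's law, ∮E·dA = E·4πr² = Q_enc/ε₀.
E = |Q_enc|/(4πε₀r²) = (2.878×10^-7)/(4π·8.85×10^-12·(0.081)²) = 3.94×10^5 N/C.

E = 3.94×10^5 N/C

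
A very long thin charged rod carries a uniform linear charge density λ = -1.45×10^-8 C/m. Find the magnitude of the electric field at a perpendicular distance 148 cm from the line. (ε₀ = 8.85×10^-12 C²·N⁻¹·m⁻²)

|E| ≈ 176 N/C

Take a coaxial cylindrical Gaussian surface of radius r = 148 cm and length L.
Q_enc = λL, so λ_enc = -1.45×10^-8 C/m.
Since E is radial and uniform over the curved surface, Φ = E·2πrL = Q_enc/ε₀ = λ_enc L/ε₀.
E = |λ_enc|/(2πε₀r) = (1.45×10^-8)/(2π·8.85×10^-12·1.48) = 176 N/C.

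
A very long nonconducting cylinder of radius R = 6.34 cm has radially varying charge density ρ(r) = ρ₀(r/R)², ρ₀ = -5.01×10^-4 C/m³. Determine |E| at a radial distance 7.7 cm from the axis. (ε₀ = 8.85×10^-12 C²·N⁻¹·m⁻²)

Take a coaxial cylindrical Gaussian surface of radius r = 7.7 cm and length L (r > R, full charge per length enclosed).
λ_enc = 2π ∫₀^R ρ₀(r'/R)^2 r' dr' = 2πρ₀R²/4 = -3.163×10^-6 C/m.
Gauss's law: E·2πrL = λ_enc L/ε₀.
E = |λ_enc|/(2πε₀r) = (3.163×10^-6)/(2π·8.85×10^-12·0.077) = 7.39×10^5 N/C.

|E| ≈ 7.39×10^5 N/C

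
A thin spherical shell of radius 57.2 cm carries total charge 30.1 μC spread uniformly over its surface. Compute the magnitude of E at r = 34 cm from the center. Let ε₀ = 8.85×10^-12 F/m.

|E| = 0 V/m

Take a concentric spherical Gaussian surface of radius r = 34 cm (inside the shell, r < 57.2 cm).
All the charge is outside the Gaussian surface: Q_enc = 0, hence E = 0 everywhere inside the shell.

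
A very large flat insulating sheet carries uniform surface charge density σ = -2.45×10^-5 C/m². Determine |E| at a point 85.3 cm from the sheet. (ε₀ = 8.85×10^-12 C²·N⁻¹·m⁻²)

|E| = 1.38e6 V/m

The symmetry is planar: E is normal to the sheet and the same magnitude on both sides. Take a pillbox straddling the sheet with end-cap area A.
Flux Φ = 2EA and Q_enc = σA, so 2EA = σA/ε₀ ⇒ E = |σ|/(2ε₀), independent of distance.
E = |σ|/(2ε₀) = (2.45×10^-5)/(2·8.85×10^-12) = 1.38×10^6 N/C.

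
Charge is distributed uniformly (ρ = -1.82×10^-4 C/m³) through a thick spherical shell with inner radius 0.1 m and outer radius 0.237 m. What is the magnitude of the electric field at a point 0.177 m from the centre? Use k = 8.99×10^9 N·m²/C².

Take a concentric spherical Gaussian surface of radius r = 0.177 m (within the shell material, 0.1 m < r < 0.237 m).
Only the shell between 0.1 m and r is enclosed: Q_enc = ρ·(4π/3)(r³ − a³) = (-1.82×10^-4)·(4π/3)·((0.177)³ − (0.1)³) = -3.465×10^-6 C.
By Gauss's law, ∮E·dA = E·4πr² = Q_enc/ε₀.
E = k|Q_enc|/r² = (8.99×10^9)(3.465×10^-6)/(0.177)² = 9.94×10^5 N/C.

|E| = 9.94×10^5 V/m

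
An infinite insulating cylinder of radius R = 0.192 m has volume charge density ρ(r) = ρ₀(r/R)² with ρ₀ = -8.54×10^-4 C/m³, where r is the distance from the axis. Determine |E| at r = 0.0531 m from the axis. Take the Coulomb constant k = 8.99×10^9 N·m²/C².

Coaxial Gaussian cylinder, radius r = 0.0531 m, length L (r < R).
λ_enc = ∫₀^r ρ(r')·2πr' dr' = (2πρ₀/R²)·r^4/4 = -2.893e-7 C/m.
Gauss's law: E·2πrL = λ_enc L/ε₀.
E = 2k|λ_enc|/r = 2(8.99×10^9)(2.893e-7)/(0.0531) = 9.80×10^4 N/C.

9.80×10^4 V/m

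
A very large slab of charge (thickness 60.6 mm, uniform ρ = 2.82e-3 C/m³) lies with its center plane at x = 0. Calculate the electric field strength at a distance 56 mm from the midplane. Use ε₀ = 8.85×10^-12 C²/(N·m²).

The point |x| = 56 mm lies outside the slab (half-thickness 0.0303 m). A symmetric pillbox spanning the full slab encloses Q_enc = ρ·d·A.
Flux = 2EA ⇒ E = |ρ|d/(2ε₀), independent of distance outside.
E = (2.82×10^-3)(0.0606)/(2·8.85×10^-12) = 9.65×10^6 N/C.

|E| = 9.65×10^6 N/C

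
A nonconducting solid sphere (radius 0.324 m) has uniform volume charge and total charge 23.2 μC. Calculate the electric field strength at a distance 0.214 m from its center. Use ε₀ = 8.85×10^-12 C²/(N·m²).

|E| = 1.31e6 N/C

Take a concentric spherical Gaussian surface of radius r = 0.214 m (r < R).
Only the charge within r is enclosed: Q_enc = Q·(r/R)³ = (23.2 μC)·(0.214 m/0.324 m)³ = 6.685e-6 C.
Since E is radial and uniform over the Gaussian sphere, Φ = E·4πr² = Q_enc/ε₀.
E = |Q_enc|/(4πε₀r²) = (6.685e-6)/(4π·8.85×10^-12·(0.214)²) = 1.31×10^6 N/C.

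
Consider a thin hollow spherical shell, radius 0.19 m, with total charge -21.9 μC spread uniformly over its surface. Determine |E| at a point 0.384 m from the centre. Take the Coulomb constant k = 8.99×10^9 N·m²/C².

1.34×10^6 N/C

Symmetry ⇒ E = E(r) r̂. Gaussian sphere of radius r = 0.384 m (r > 0.19 m).
The entire shell is enclosed: Q_enc = -2.19×10^-5 C.
Gauss's law: E·4πr² = Q_enc/ε₀.
E = k|Q_enc|/r² = (8.99×10^9)(2.19×10^-5)/(0.384)² = 1.34e6 N/C.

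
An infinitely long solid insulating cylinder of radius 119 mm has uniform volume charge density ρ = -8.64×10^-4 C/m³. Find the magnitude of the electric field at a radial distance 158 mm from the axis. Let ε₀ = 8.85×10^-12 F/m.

E ≈ 4.37e6 N/C

Coaxial Gaussian cylinder, radius r = 158 mm, length L (r > 119 mm, full cross-section enclosed).
λ_enc = ρ·πR² = (-8.64×10^-4)π(0.119)² = -3.844e-5 C/m.
Since E is radial and uniform over the curved surface, Φ = E·2πrL = Q_enc/ε₀ = λ_enc L/ε₀.
E = |λ_enc|/(2πε₀r) = (3.844×10^-5)/(2π·8.85×10^-12·0.158) = 4.37e6 N/C.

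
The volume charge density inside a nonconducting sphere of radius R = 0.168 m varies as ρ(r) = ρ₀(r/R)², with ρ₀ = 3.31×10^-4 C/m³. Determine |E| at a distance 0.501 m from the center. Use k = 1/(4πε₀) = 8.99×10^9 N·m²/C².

By spherical symmetry E is radial; choose a Gaussian sphere of radius r = 0.501 m (r > R, all charge enclosed).
Q_enc = 4π ∫₀^R ρ₀(r'/R)^2 r'² dr' = 4πρ₀R³/5 = 3.945e-6 C.
Since E is radial and uniform over the Gaussian sphere, Φ = E·4πr² = Q_enc/ε₀.
E = k|Q_enc|/r² = (8.99×10^9)(3.945×10^-6)/(0.501)² = 1.41×10^5 N/C.

1.41×10^5 N/C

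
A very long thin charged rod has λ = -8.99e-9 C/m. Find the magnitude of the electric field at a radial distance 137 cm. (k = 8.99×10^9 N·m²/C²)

E ≈ 118 N/C

Coaxial Gaussian cylinder, radius r = 137 cm, length L.
Q_enc = λL, so λ_enc = -8.99×10^-9 C/m.
By Gauss's law (flux through the curved wall only), E·2πrL = λ_enc L/ε₀.
E = 2k|λ_enc|/r = 2(8.99×10^9)(8.99e-9)/(1.37) = 118 N/C.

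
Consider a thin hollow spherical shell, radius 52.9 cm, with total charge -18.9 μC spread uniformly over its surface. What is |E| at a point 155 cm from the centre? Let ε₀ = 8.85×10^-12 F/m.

Take a concentric spherical Gaussian surface of radius r = 155 cm (r > 52.9 cm).
The entire shell is enclosed: Q_enc = -1.89×10^-5 C.
Applying ∮E·dA = Q_enc/ε₀ with Φ = E(4πr²):
E = |Q_enc|/(4πε₀r²) = (1.89×10^-5)/(4π·8.85×10^-12·(1.55)²) = 7.07×10^4 N/C.

|E| ≈ 7.07×10^4 N/C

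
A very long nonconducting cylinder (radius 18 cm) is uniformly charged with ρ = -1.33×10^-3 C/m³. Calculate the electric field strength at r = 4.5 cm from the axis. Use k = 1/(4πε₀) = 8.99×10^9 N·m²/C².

|E| = 3.38e6 N/C

By cylindrical symmetry E is radial; use a coaxial Gaussian cylinder of radius 4.5 cm and length L (r < R).
Enclosed charge per unit length: λ_enc = ρ·πr² = (-1.33×10^-3)π(0.045)² = -8.461×10^-6 C/m.
By Gauss's law (flux through the curved wall only), E·2πrL = λ_enc L/ε₀.
E = 2k|λ_enc|/r = 2(8.99×10^9)(8.461e-6)/(0.045) = 3.38e6 N/C.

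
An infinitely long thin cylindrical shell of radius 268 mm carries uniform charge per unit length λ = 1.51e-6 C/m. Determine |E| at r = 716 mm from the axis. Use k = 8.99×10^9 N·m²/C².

|E| = 3.79×10^4 V/m

By cylindrical symmetry E is radial; use a coaxial Gaussian cylinder of radius 716 mm and length L (r > 268 mm).
The full line charge is enclosed: λ_enc = 1.51×10^-6 C/m.
By Gauss's law (flux through the curved wall only), E·2πrL = λ_enc L/ε₀.
E = 2k|λ_enc|/r = 2(8.99×10^9)(1.51×10^-6)/(0.716) = 3.79×10^4 N/C.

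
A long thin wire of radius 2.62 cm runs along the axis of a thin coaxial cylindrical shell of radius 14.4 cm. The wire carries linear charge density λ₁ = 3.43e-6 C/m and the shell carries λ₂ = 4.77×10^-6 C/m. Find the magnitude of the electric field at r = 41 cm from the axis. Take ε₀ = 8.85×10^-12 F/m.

E = 3.60×10^5 N/C

Coaxial Gaussian cylinder, radius r = 41 cm, length L (r > 14.4 cm, enclosing both).
λ_enc = λ₁ + λ₂ = (3.43×10^-6) + (4.77e-6) = 8.20×10^-6 C/m.
Gauss's law: E·2πrL = λ_enc L/ε₀.
E = |λ_enc|/(2πε₀r) = (8.20×10^-6)/(2π·8.85×10^-12·0.41) = 3.60e5 N/C.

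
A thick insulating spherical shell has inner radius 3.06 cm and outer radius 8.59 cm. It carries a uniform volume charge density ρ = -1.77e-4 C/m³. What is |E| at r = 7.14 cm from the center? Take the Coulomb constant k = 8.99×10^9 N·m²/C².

E ≈ 4.38×10^5 V/m

Symmetry ⇒ E = E(r) r̂. Gaussian sphere of radius r = 7.14 cm (within the shell material, 3.06 cm < r < 8.59 cm).
Enclosed charge is the volume from a to r: Q_enc = (4π/3)ρ(r³ − a³) = -2.486×10^-7 C.
Gauss's law: E·4πr² = Q_enc/ε₀.
E = k|Q_enc|/r² = (8.99×10^9)(2.486×10^-7)/(0.0714)² = 4.38×10^5 N/C.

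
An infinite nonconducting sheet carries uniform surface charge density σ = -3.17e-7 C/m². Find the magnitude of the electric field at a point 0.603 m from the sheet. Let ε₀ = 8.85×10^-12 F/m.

E ≈ 1.79e4 V/m

The symmetry is planar: E is normal to the sheet and the same magnitude on both sides. Take a pillbox straddling the sheet with end-cap area A.
Only the two end caps contribute flux: Φ = 2EA. With Q_enc = σA, Gauss's law gives E = |σ|/(2ε₀).
E = |σ|/(2ε₀) = (3.17e-7)/(2·8.85×10^-12) = 1.79e4 N/C.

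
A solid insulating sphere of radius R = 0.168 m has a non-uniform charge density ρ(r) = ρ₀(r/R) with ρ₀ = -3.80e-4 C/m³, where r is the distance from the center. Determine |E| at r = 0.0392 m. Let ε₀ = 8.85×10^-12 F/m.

Use a concentric Gaussian sphere at r = 0.0392 m (r < R).
Integrate the density: Q_enc = 4π ∫₀^r ρ₀(r'/R)^1 r'² dr' = 4πρ₀ r^4/(4·R) = -1.678×10^-8 C.
Gauss's law: E·4πr² = Q_enc/ε₀.
E = |Q_enc|/(4πε₀r²) = (1.678×10^-8)/(4π·8.85×10^-12·(0.0392)²) = 9.82×10^4 N/C.

|E| = 9.82×10^4 N/C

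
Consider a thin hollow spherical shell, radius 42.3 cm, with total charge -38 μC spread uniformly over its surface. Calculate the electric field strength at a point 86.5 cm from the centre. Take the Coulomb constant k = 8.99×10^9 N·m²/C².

Take a concentric spherical Gaussian surface of radius r = 86.5 cm (r > 42.3 cm).
The entire shell is enclosed: Q_enc = -3.80×10^-5 C.
Gauss's law: E·4πr² = Q_enc/ε₀.
E = k|Q_enc|/r² = (8.99×10^9)(3.80×10^-5)/(0.865)² = 4.57×10^5 N/C.

E = 4.57×10^5 N/C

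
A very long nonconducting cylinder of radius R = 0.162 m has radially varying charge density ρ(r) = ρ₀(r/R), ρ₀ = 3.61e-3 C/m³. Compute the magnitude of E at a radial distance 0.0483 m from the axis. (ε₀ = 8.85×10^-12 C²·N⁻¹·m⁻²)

1.96×10^6 V/m

By cylindrical symmetry E is radial; use a coaxial Gaussian cylinder of radius 0.0483 m and length L (r < R).
λ_enc = ∫₀^r ρ(r')·2πr' dr' = (2πρ₀/R)·r^3/3 = 5.259×10^-6 C/m.
Gauss's law: E·2πrL = λ_enc L/ε₀.
E = |λ_enc|/(2πε₀r) = (5.259×10^-6)/(2π·8.85×10^-12·0.0483) = 1.96×10^6 N/C.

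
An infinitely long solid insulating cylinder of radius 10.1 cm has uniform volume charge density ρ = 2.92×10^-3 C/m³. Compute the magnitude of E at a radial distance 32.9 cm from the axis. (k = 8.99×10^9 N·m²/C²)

Coaxial Gaussian cylinder, radius r = 32.9 cm, length L (r > 10.1 cm, full cross-section enclosed).
λ_enc = ρ·πR² = (2.92×10^-3)π(0.101)² = 9.358×10^-5 C/m.
Since E is radial and uniform over the curved surface, Φ = E·2πrL = Q_enc/ε₀ = λ_enc L/ε₀.
E = 2k|λ_enc|/r = 2(8.99×10^9)(9.358×10^-5)/(0.329) = 5.11×10^6 N/C.

|E| = 5.11e6 V/m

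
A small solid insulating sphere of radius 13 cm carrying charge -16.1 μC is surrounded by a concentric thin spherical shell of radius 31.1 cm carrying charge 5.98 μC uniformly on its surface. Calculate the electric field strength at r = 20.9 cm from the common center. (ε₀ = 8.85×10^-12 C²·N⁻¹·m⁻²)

Symmetry ⇒ E = E(r) r̂. Gaussian sphere of radius r = 20.9 cm (between the bodies, 13 cm < r < 31.1 cm).
Only the inner charge is enclosed; the outer shell contributes nothing inside itself. Q_enc = -16.1 μC = -1.61×10^-5 C.
Since E is radial and uniform over the Gaussian sphere, Φ = E·4πr² = Q_enc/ε₀.
E = |Q_enc|/(4πε₀r²) = (1.61×10^-5)/(4π·8.85×10^-12·(0.209)²) = 3.31e6 N/C.

|E| ≈ 3.31×10^6 N/C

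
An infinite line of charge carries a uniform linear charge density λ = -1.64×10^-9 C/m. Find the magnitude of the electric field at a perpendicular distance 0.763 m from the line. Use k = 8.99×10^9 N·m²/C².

E ≈ 38.6 V/m

Choose a coaxial cylinder of radius r = 0.763 m (arbitrary length L) as the Gaussian surface.
Q_enc = λL, so λ_enc = -1.64×10^-9 C/m.
Applying ∮E·dA = Q_enc/ε₀ with the end caps contributing no flux:
E = 2k|λ_enc|/r = 2(8.99×10^9)(1.64×10^-9)/(0.763) = 38.6 N/C.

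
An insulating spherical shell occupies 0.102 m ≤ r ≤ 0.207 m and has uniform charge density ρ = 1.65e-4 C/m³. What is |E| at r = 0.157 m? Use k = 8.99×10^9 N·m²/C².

E ≈ 7.08×10^5 V/m

Symmetry ⇒ E = E(r) r̂. Gaussian sphere of radius r = 0.157 m (within the shell material, 0.102 m < r < 0.207 m).
Enclosed charge is the volume from a to r: Q_enc = (4π/3)ρ(r³ − a³) = 1.941×10^-6 C.
Gauss's law: E·4πr² = Q_enc/ε₀.
E = k|Q_enc|/r² = (8.99×10^9)(1.941×10^-6)/(0.157)² = 7.08×10^5 N/C.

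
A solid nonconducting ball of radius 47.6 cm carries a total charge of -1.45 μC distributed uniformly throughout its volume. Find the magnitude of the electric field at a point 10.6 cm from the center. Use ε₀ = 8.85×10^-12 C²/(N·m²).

E ≈ 1.28×10^4 V/m

Use a concentric Gaussian sphere at r = 10.6 cm (r < R).
For a uniform sphere the enclosed fraction is (r/R)³, so Q_enc = (-1.45 μC)(0.106/0.476)³ = -1.601×10^-8 C.
Applying ∮E·dA = Q_enc/ε₀ with Φ = E(4πr²):
E = |Q_enc|/(4πε₀r²) = (1.601×10^-8)/(4π·8.85×10^-12·(0.106)²) = 1.28×10^4 N/C.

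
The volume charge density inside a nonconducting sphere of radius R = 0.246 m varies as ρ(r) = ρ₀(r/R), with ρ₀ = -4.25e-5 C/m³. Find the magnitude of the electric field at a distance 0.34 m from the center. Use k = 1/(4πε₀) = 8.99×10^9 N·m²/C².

Use a concentric Gaussian sphere at r = 0.34 m (r > R, all charge enclosed).
Q_enc = 4π ∫₀^R ρ₀(r'/R)^1 r'² dr' = 4πρ₀R³/4 = -1.988×10^-6 C.
Since E is radial and uniform over the Gaussian sphere, Φ = E·4πr² = Q_enc/ε₀.
E = k|Q_enc|/r² = (8.99×10^9)(1.988×10^-6)/(0.34)² = 1.55×10^5 N/C.

1.55×10^5 V/m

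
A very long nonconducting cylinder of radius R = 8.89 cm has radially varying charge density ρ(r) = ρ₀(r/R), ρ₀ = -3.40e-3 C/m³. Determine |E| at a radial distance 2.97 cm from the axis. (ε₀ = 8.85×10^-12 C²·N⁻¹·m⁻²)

Coaxial Gaussian cylinder, radius r = 2.97 cm, length L (r < R).
Integrating ρ over the cross-section to radius r: λ_enc = (2πρ₀/R) ∫₀^r r'^2 dr' = 2πρ₀ r^3/(3·R) = -2.098×10^-6 C/m.
Since E is radial and uniform over the curved surface, Φ = E·2πrL = Q_enc/ε₀ = λ_enc L/ε₀.
E = |λ_enc|/(2πε₀r) = (2.098×10^-6)/(2π·8.85×10^-12·0.0297) = 1.27×10^6 N/C.

E ≈ 1.27×10^6 N/C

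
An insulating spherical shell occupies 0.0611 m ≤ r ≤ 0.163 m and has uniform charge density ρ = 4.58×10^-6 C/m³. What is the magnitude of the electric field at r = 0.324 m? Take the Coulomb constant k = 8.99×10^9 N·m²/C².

6.74e3 N/C

Symmetry ⇒ E = E(r) r̂. Gaussian sphere of radius r = 0.324 m (r > 0.163 m, enclosing the whole shell).
Q_enc = ρ·(4π/3)(b³ − a³) = (4.58e-6)·(4π/3)·((0.163)³ − (0.0611)³) = 7.871×10^-8 C.
Since E is radial and uniform over the Gaussian sphere, Φ = E·4πr² = Q_enc/ε₀.
E = k|Q_enc|/r² = (8.99×10^9)(7.871×10^-8)/(0.324)² = 6.74×10^3 N/C.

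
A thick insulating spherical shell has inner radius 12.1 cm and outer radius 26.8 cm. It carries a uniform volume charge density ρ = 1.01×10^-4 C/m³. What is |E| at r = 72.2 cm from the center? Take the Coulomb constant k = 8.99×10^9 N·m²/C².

Symmetry ⇒ E = E(r) r̂. Gaussian sphere of radius r = 72.2 cm (r > 26.8 cm, enclosing the whole shell).
Q_enc = ρ·(4π/3)(b³ − a³) = (1.01e-4)·(4π/3)·((0.268)³ − (0.121)³) = 7.394e-6 C.
Since E is radial and uniform over the Gaussian sphere, Φ = E·4πr² = Q_enc/ε₀.
E = k|Q_enc|/r² = (8.99×10^9)(7.394×10^-6)/(0.722)² = 1.28×10^5 N/C.

E = 1.28×10^5 N/C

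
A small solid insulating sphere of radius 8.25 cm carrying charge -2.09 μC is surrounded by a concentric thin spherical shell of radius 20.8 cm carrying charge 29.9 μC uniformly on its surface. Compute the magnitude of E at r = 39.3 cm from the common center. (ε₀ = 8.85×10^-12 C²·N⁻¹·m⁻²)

|E| ≈ 1.62×10^6 N/C

Use a concentric Gaussian sphere at r = 39.3 cm (r > 20.8 cm, enclosing both).
Q_enc = (-2.09 μC) + (29.9 μC) = 2.781×10^-5 C.
By Gauss's law, ∮E·dA = E·4πr² = Q_enc/ε₀.
E = |Q_enc|/(4πε₀r²) = (2.781×10^-5)/(4π·8.85×10^-12·(0.393)²) = 1.62×10^6 N/C.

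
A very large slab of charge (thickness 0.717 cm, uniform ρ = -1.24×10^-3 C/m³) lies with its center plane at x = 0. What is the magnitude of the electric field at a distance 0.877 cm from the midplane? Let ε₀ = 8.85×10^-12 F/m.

The point |x| = 0.877 cm lies outside the slab (half-thickness 0.003585 m). A symmetric pillbox spanning the full slab encloses Q_enc = ρ·d·A.
Flux = 2EA ⇒ E = |ρ|d/(2ε₀), independent of distance outside.
E = (1.24×10^-3)(0.00717)/(2·8.85×10^-12) = 5.02×10^5 N/C.

E = 5.02×10^5 V/m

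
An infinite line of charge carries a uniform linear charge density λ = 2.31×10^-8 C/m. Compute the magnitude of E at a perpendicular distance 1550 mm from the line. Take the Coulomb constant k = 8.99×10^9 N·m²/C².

E = 268 N/C

By cylindrical symmetry E is radial; use a coaxial Gaussian cylinder of radius 1550 mm and length L.
Q_enc = λL, so λ_enc = 2.31e-8 C/m.
Since E is radial and uniform over the curved surface, Φ = E·2πrL = Q_enc/ε₀ = λ_enc L/ε₀.
E = 2k|λ_enc|/r = 2(8.99×10^9)(2.31e-8)/(1.55) = 268 N/C.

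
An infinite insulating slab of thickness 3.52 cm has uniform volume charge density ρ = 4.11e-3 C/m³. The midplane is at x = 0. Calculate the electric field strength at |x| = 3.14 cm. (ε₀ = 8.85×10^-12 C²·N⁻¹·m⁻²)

The point |x| = 3.14 cm lies outside the slab (half-thickness 0.0176 m). A symmetric pillbox spanning the full slab encloses Q_enc = ρ·d·A.
Flux = 2EA ⇒ E = |ρ|d/(2ε₀), independent of distance outside.
E = (4.11e-3)(0.0352)/(2·8.85×10^-12) = 8.17e6 N/C.

|E| ≈ 8.17×10^6 N/C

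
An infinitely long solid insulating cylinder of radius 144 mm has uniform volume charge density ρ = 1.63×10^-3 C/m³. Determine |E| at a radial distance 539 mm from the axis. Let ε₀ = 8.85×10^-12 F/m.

By cylindrical symmetry E is radial; use a coaxial Gaussian cylinder of radius 539 mm and length L (r > 144 mm, full cross-section enclosed).
λ_enc = ρ·πR² = (1.63×10^-3)π(0.144)² = 1.062×10^-4 C/m.
Applying ∮E·dA = Q_enc/ε₀ with the end caps contributing no flux:
E = |λ_enc|/(2πε₀r) = (1.062×10^-4)/(2π·8.85×10^-12·0.539) = 3.54×10^6 N/C.

|E| ≈ 3.54×10^6 N/C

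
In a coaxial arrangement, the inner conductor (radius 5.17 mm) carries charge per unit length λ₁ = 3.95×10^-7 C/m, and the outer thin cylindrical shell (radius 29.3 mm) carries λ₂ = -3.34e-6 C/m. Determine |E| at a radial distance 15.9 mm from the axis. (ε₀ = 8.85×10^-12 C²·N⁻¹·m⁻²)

By cylindrical symmetry E is radial; use a coaxial Gaussian cylinder of radius 15.9 mm and length L (between the conductors, 5.17 mm < r < 29.3 mm).
The shell at 29.3 mm lies outside the Gaussian surface, so λ_enc = λ₁ = 3.95e-7 C/m.
Since E is radial and uniform over the curved surface, Φ = E·2πrL = Q_enc/ε₀ = λ_enc L/ε₀.
E = |λ_enc|/(2πε₀r) = (3.95×10^-7)/(2π·8.85×10^-12·0.0159) = 4.47×10^5 N/C.

|E| = 4.47×10^5 V/m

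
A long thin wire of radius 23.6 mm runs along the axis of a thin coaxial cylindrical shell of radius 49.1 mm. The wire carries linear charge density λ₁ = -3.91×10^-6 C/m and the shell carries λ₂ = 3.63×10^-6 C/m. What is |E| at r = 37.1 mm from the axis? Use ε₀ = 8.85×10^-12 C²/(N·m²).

Take a coaxial cylindrical Gaussian surface of radius r = 37.1 mm and length L (between the conductors, 23.6 mm < r < 49.1 mm).
The shell at 49.1 mm lies outside the Gaussian surface, so λ_enc = λ₁ = -3.91e-6 C/m.
By Gauss's law (flux through the curved wall only), E·2πrL = λ_enc L/ε₀.
E = |λ_enc|/(2πε₀r) = (3.91e-6)/(2π·8.85×10^-12·0.0371) = 1.90e6 N/C.

E = 1.90×10^6 N/C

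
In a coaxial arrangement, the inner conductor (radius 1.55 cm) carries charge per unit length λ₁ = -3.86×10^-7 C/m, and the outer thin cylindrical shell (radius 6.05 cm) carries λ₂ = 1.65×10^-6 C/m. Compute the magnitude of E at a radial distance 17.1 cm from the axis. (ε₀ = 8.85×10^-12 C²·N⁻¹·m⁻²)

|E| = 1.33×10^5 V/m

By cylindrical symmetry E is radial; use a coaxial Gaussian cylinder of radius 17.1 cm and length L (r > 6.05 cm, enclosing both).
λ_enc = λ₁ + λ₂ = (-3.86×10^-7) + (1.65e-6) = 1.264×10^-6 C/m.
Gauss's law: E·2πrL = λ_enc L/ε₀.
E = |λ_enc|/(2πε₀r) = (1.264e-6)/(2π·8.85×10^-12·0.171) = 1.33e5 N/C.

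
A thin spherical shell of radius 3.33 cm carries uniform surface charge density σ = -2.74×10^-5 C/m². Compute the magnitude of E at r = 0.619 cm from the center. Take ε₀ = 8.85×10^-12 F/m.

E = 0

By spherical symmetry E is radial; choose a Gaussian sphere of radius r = 0.619 cm (inside the shell, r < 3.33 cm).
All the charge is outside the Gaussian surface: Q_enc = 0, hence E = 0 everywhere inside the shell.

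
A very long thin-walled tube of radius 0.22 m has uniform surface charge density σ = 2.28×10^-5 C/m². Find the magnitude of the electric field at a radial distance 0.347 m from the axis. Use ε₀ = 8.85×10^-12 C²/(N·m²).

E = 1.63×10^6 N/C

Coaxial Gaussian cylinder, radius r = 0.347 m, length L (r > 0.22 m).
The whole shell is enclosed: λ_enc = σ·2πR = (2.28×10^-5)·2π·(0.22) = 3.152×10^-5 C/m.
Gauss's law: E·2πrL = λ_enc L/ε₀.
E = |λ_enc|/(2πε₀r) = (3.152×10^-5)/(2π·8.85×10^-12·0.347) = 1.63×10^6 N/C.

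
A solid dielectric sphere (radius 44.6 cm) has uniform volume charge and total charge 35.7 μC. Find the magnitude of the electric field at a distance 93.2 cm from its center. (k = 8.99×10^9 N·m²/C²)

Symmetry ⇒ E = E(r) r̂. Gaussian sphere of radius r = 93.2 cm (r > R, so the entire charge is enclosed).
Q_enc = 35.7 μC = 3.57×10^-5 C.
By Gauss's law, ∮E·dA = E·4πr² = Q_enc/ε₀.
E = k|Q_enc|/r² = (8.99×10^9)(3.57×10^-5)/(0.932)² = 3.69×10^5 N/C.

|E| ≈ 3.69×10^5 N/C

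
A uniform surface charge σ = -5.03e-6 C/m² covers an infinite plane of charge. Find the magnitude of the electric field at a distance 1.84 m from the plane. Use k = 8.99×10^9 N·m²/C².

By planar symmetry E is perpendicular to the sheet and uniform; use a Gaussian pillbox with flat faces of area A on each side of the sheet.
Only the two end caps contribute flux: Φ = 2EA. With Q_enc = σA, Gauss's law gives E = |σ|/(2ε₀).
E = 2πk|σ| = 2π(8.99×10^9)(5.03×10^-6) = 2.84e5 N/C.

E = 2.84e5 N/C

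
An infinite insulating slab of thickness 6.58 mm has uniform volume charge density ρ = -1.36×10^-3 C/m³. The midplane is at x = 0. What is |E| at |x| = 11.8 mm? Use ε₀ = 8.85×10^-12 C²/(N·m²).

The point |x| = 11.8 mm lies outside the slab (half-thickness 0.00329 m). A symmetric pillbox spanning the full slab encloses Q_enc = ρ·d·A.
Flux = 2EA ⇒ E = |ρ|d/(2ε₀), independent of distance outside.
E = (1.36e-3)(0.00658)/(2·8.85×10^-12) = 5.06×10^5 N/C.

|E| ≈ 5.06×10^5 N/C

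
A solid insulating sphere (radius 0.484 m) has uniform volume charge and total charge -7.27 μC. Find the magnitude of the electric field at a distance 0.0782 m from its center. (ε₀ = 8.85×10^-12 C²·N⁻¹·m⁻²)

Symmetry ⇒ E = E(r) r̂. Gaussian sphere of radius r = 0.0782 m (r < R).
Only the charge within r is enclosed: Q_enc = Q·(r/R)³ = (-7.27 μC)·(0.0782 m/0.484 m)³ = -3.066×10^-8 C.
Since E is radial and uniform over the Gaussian sphere, Φ = E·4πr² = Q_enc/ε₀.
E = |Q_enc|/(4πε₀r²) = (3.066×10^-8)/(4π·8.85×10^-12·(0.0782)²) = 4.51×10^4 N/C.

|E| ≈ 4.51×10^4 N/C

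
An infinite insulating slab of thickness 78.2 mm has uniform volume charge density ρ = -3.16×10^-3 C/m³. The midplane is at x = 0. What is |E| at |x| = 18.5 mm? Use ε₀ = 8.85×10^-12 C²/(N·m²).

E = 6.61×10^6 N/C

By symmetry E is perpendicular to the slab. A Gaussian pillbox from −18.5 mm to +18.5 mm (face area A) lies entirely within the slab.
Q_enc = ρ·(2x)·A and flux = 2EA, so 2EA = 2ρxA/ε₀ ⇒ E = |ρ|x/ε₀.
E = (3.16×10^-3)(0.0185)/(8.85×10^-12) = 6.61×10^6 N/C.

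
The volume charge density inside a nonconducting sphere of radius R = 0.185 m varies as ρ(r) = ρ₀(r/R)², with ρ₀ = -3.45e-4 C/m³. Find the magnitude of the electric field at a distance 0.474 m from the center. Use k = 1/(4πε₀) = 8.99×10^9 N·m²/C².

|E| = 2.20e5 N/C

By spherical symmetry E is radial; choose a Gaussian sphere of radius r = 0.474 m (r > R, all charge enclosed).
Q_enc = 4π ∫₀^R ρ₀(r'/R)^2 r'² dr' = 4πρ₀R³/5 = -5.49×10^-6 C.
Applying ∮E·dA = Q_enc/ε₀ with Φ = E(4πr²):
E = k|Q_enc|/r² = (8.99×10^9)(5.49×10^-6)/(0.474)² = 2.20×10^5 N/C.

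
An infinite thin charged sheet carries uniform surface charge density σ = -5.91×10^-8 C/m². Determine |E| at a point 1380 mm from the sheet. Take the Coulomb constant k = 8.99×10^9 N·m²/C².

By planar symmetry E is perpendicular to the sheet and uniform; use a Gaussian pillbox with flat faces of area A on each side of the sheet.
Flux Φ = 2EA and Q_enc = σA, so 2EA = σA/ε₀ ⇒ E = |σ|/(2ε₀), independent of distance.
E = 2πk|σ| = 2π(8.99×10^9)(5.91×10^-8) = 3.34e3 N/C.

|E| ≈ 3.34e3 V/m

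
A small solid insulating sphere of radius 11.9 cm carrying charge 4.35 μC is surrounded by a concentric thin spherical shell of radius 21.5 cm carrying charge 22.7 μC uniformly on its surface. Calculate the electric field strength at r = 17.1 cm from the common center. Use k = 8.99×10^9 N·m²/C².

By spherical symmetry E is radial; choose a Gaussian sphere of radius r = 17.1 cm (between the bodies, 11.9 cm < r < 21.5 cm).
The shell at 21.5 cm lies outside the Gaussian surface, so Q_enc = 4.35 μC = 4.35×10^-6 C.
Applying ∮E·dA = Q_enc/ε₀ with Φ = E(4πr²):
E = k|Q_enc|/r² = (8.99×10^9)(4.35×10^-6)/(0.171)² = 1.34×10^6 N/C.

|E| ≈ 1.34×10^6 N/C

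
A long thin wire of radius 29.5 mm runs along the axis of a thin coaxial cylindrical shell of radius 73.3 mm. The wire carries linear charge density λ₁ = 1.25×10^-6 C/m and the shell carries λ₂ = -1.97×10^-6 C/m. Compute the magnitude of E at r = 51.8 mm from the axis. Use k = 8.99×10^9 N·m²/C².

Coaxial Gaussian cylinder, radius r = 51.8 mm, length L (between the conductors, 29.5 mm < r < 73.3 mm).
Only the inner wire is enclosed; the outer shell contributes nothing inside itself. λ_enc = λ₁ = 1.25×10^-6 C/m.
Applying ∮E·dA = Q_enc/ε₀ with the end caps contributing no flux:
E = 2k|λ_enc|/r = 2(8.99×10^9)(1.25×10^-6)/(0.0518) = 4.34×10^5 N/C.

E = 4.34×10^5 N/C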